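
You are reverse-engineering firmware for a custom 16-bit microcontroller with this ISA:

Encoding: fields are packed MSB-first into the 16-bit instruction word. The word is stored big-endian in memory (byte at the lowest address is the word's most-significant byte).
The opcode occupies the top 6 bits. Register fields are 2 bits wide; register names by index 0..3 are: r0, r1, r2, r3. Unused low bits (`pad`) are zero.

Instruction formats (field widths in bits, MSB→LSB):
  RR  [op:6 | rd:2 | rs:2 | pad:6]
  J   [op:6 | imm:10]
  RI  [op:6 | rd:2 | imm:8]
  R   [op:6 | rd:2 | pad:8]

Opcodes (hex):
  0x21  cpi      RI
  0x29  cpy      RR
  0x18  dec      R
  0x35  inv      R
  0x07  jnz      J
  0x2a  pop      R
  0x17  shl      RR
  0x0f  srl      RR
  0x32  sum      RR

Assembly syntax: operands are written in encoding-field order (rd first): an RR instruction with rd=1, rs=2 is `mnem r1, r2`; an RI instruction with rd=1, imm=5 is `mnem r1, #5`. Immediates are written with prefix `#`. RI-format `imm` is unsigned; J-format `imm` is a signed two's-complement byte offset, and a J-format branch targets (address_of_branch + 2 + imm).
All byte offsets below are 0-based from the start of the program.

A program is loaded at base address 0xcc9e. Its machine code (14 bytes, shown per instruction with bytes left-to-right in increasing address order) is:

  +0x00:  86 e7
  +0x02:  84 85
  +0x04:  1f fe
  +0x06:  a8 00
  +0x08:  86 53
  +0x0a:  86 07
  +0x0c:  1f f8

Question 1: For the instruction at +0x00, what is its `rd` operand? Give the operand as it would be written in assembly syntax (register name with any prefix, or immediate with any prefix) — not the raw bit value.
+0x00: 86 e7 ⇒ word 0x86e7 (big)
  opcode bits[15:10]=0x21: cpi/RI
  rd@[9:8]=0x2 ⇒ r2
  imm@[7:0]=0xe7 ⇒ #231

r2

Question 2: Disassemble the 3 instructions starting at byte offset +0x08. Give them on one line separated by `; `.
cpi r2, #83; cpi r2, #7; jnz #-8

@+08  big-endian(86 53) = 0x8653
  top 6b → 0x21 → cpi [RI]
  rd@[9:8]=0x2 ⇒ r2
  imm@[7:0]=0x53 ⇒ #83
@+0a  big-endian(86 07) = 0x8607
  top 6b → 0x21 → cpi [RI]
  rd@[9:8]=0x2 ⇒ r2
  imm@[7:0]=0x7 ⇒ #7
@+0c  big-endian(1f f8) = 0x1ff8
  top 6b → 0x7 → jnz [J]
  imm@[9:0]=0x3f8 (s10→-8) ⇒ #-8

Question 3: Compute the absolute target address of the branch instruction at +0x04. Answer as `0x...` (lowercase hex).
[04] 1f fe → 0x1ffe
  opcode bits[15:10]=0x7: jnz/J
  imm: (w>>0)&0x3ff=0x3fe (s10→-2) → #-2
  target = base 0xcc9e + off 0x04 + 2 + imm -2 = 0xcca2

0xcca2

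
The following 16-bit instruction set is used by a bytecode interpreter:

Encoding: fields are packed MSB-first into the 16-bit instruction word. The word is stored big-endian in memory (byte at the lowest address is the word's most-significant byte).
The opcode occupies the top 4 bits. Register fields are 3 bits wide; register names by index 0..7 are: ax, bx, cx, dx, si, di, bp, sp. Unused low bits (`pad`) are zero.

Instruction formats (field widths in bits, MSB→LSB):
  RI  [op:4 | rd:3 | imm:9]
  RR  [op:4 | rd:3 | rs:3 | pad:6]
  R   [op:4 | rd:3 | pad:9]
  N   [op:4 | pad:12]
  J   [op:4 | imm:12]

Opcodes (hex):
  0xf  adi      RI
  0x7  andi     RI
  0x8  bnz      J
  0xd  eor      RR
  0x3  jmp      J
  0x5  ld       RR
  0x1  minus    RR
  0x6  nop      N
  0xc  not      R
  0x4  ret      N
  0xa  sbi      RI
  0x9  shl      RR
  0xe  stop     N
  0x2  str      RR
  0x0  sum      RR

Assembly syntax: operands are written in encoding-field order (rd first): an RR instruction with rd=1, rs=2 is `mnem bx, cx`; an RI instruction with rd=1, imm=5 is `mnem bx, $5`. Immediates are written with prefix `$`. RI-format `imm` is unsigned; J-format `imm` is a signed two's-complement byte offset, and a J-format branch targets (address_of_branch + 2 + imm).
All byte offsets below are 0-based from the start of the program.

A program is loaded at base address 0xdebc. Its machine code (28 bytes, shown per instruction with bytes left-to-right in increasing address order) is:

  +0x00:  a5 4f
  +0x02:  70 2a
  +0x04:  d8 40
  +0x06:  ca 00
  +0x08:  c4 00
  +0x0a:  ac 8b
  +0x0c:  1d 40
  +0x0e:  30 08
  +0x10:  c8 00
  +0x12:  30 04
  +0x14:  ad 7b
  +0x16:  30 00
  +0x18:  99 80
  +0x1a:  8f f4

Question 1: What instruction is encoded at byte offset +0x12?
jmp $4

off 0x12: read 30 04 as big → 0x3004
  opcode bits[15:12]=0x3: jmp/J
  imm@[11:0]=0x4 ⇒ $4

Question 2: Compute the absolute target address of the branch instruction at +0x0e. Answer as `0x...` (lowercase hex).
[0e] 30 08 → 0x3008
  op=0x3008>>12=0x3 ⇒ jmp (J)
  [11:0] imm=8 = $8
  target = base 0xdebc + off 0x0e + 2 + imm 8 = 0xded4

0xded4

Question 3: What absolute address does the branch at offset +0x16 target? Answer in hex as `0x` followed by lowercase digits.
off 0x16: read 30 00 as big → 0x3000
  top 4b → 0x3 → jmp [J]
  [11:0] imm=0 = $0
  target = base 0xdebc + off 0x16 + 2 + imm 0 = 0xded4

0xded4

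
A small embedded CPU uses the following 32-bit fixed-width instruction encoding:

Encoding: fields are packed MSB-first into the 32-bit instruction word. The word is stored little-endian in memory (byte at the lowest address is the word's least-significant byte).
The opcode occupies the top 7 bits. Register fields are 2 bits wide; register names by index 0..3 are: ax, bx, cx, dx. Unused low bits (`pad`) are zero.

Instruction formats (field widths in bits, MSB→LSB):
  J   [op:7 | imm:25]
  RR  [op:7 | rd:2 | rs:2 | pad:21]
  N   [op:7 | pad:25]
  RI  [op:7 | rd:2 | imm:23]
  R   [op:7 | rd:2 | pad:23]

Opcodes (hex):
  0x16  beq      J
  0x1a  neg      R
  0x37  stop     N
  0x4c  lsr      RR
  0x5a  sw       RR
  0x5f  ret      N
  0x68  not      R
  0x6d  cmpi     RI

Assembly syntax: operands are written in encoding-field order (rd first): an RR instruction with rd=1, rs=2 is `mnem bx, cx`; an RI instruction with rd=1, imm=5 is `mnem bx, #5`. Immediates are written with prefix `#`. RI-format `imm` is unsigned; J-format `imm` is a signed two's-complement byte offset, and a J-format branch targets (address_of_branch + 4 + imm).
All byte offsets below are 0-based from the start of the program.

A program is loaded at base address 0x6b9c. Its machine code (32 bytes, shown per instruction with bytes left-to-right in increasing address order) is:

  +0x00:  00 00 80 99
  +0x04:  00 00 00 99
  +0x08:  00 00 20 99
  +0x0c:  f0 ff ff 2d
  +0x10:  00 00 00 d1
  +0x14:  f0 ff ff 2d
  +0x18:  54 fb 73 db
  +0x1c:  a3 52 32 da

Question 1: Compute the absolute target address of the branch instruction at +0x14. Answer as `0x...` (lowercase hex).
0x6ba4

@+14  little-endian(f0 ff ff 2d) = 0x2dfffff0
  top 7b → 0x16 → beq [J]
  imm@[24:0]=0x1fffff0 (s25→-16) ⇒ #-16
  target = base 0x6b9c + off 0x14 + 4 + imm -16 = 0x6ba4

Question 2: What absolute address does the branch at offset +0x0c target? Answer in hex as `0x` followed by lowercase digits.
0x6b9c

@+0c  little-endian(f0 ff ff 2d) = 0x2dfffff0
  op=0x2dfffff0>>25=0x16 ⇒ beq (J)
  imm@[24:0]=0x1fffff0 (s25→-16) ⇒ #-16
  target = base 0x6b9c + off 0x0c + 4 + imm -16 = 0x6b9c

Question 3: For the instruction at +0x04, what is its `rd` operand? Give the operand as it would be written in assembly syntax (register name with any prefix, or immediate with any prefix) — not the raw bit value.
cx

[04] 00 00 00 99 → 0x99000000
  op=0x99000000>>25=0x4c ⇒ lsr (RR)
  [24:23] rd=2 = cx
  [22:21] rs=0 = ax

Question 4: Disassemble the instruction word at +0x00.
+0x00: 00 00 80 99 ⇒ word 0x99800000 (little)
  opcode bits[31:25]=0x4c: lsr/RR
  [24:23] rd=3 = dx
  [22:21] rs=0 = ax

lsr dx, ax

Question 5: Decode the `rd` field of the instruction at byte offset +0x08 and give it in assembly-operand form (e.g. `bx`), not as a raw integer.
+0x08: 00 00 20 99 ⇒ word 0x99200000 (little)
  top 7b → 0x4c → lsr [RR]
  [24:23] rd=2 = cx
  [22:21] rs=1 = bx

cx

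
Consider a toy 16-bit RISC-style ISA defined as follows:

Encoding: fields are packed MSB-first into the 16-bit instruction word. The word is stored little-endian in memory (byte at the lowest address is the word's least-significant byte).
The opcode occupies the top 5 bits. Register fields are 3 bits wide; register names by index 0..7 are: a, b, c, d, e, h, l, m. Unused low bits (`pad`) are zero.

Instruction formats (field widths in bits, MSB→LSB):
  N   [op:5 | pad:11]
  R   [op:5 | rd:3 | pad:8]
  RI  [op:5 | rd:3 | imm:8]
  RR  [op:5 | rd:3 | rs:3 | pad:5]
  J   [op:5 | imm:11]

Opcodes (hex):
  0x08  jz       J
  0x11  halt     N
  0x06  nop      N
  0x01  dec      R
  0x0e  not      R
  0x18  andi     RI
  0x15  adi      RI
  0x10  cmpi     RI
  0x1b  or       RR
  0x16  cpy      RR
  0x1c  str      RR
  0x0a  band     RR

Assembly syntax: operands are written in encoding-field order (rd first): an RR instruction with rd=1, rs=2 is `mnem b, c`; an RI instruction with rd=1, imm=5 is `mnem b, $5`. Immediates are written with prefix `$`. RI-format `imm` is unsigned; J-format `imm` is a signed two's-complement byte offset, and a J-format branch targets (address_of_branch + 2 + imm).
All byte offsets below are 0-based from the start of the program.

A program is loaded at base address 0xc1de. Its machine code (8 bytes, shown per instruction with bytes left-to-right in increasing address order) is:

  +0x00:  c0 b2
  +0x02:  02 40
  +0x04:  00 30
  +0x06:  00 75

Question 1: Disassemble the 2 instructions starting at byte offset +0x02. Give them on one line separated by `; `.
off 0x02: read 02 40 as little → 0x4002
  opcode bits[15:11]=0x8: jz/J
  imm@[10:0]=0x2 ⇒ $2
off 0x04: read 00 30 as little → 0x3000
  opcode bits[15:11]=0x6: nop/N

jz $2; nop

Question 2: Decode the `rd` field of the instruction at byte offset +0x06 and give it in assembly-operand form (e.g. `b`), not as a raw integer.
[06] 00 75 → 0x7500
  op=0x7500>>11=0xe ⇒ not (R)
  rd: (w>>8)&0x7=0x5 → h

h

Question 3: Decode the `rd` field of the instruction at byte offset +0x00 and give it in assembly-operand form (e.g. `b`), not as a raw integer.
+0x00: c0 b2 ⇒ word 0xb2c0 (little)
  opcode bits[15:11]=0x16: cpy/RR
  rd: (w>>8)&0x7=0x2 → c
  rs: (w>>5)&0x7=0x6 → l

c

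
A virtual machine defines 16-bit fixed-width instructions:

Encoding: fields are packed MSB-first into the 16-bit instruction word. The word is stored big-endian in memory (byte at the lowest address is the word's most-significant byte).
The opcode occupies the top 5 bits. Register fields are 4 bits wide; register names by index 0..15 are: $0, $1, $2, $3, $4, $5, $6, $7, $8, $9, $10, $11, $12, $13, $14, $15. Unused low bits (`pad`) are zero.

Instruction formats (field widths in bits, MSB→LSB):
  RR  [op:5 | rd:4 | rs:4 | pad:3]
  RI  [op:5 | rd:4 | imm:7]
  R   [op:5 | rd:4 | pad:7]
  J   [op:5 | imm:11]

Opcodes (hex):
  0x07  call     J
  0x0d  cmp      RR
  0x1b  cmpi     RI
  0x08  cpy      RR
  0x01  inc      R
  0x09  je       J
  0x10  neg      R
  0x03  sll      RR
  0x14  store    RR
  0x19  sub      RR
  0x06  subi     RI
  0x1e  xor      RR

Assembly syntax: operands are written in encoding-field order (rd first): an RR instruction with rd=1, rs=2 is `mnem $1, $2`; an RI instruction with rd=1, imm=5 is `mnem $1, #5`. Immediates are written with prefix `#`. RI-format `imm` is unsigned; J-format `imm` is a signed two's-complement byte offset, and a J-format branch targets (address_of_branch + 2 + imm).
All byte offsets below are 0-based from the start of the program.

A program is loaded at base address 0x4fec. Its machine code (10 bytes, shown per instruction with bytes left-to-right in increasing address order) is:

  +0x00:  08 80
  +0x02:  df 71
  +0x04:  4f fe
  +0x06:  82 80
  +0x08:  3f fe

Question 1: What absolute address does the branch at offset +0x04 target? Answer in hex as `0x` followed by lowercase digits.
off 0x04: read 4f fe as big → 0x4ffe
  op=0x4ffe>>11=0x9 ⇒ je (J)
  imm@[10:0]=0x7fe (s11→-2) ⇒ #-2
  target = base 0x4fec + off 0x04 + 2 + imm -2 = 0x4ff0

0x4ff0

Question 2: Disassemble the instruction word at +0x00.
inc $1

+0x00: 08 80 ⇒ word 0x0880 (big)
  op=0x0880>>11=0x1 ⇒ inc (R)
  rd: (w>>7)&0xf=0x1 → $1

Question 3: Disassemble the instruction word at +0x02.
cmpi $14, #113

@+02  big-endian(df 71) = 0xdf71
  top 5b → 0x1b → cmpi [RI]
  rd@[10:7]=0xe ⇒ $14
  imm@[6:0]=0x71 ⇒ #113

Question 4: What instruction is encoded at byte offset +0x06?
@+06  big-endian(82 80) = 0x8280
  opcode bits[15:11]=0x10: neg/R
  rd: (w>>7)&0xf=0x5 → $5

neg $5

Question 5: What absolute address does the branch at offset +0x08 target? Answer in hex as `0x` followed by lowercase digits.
[08] 3f fe → 0x3ffe
  opcode bits[15:11]=0x7: call/J
  imm@[10:0]=0x7fe (s11→-2) ⇒ #-2
  target = base 0x4fec + off 0x08 + 2 + imm -2 = 0x4ff4

0x4ff4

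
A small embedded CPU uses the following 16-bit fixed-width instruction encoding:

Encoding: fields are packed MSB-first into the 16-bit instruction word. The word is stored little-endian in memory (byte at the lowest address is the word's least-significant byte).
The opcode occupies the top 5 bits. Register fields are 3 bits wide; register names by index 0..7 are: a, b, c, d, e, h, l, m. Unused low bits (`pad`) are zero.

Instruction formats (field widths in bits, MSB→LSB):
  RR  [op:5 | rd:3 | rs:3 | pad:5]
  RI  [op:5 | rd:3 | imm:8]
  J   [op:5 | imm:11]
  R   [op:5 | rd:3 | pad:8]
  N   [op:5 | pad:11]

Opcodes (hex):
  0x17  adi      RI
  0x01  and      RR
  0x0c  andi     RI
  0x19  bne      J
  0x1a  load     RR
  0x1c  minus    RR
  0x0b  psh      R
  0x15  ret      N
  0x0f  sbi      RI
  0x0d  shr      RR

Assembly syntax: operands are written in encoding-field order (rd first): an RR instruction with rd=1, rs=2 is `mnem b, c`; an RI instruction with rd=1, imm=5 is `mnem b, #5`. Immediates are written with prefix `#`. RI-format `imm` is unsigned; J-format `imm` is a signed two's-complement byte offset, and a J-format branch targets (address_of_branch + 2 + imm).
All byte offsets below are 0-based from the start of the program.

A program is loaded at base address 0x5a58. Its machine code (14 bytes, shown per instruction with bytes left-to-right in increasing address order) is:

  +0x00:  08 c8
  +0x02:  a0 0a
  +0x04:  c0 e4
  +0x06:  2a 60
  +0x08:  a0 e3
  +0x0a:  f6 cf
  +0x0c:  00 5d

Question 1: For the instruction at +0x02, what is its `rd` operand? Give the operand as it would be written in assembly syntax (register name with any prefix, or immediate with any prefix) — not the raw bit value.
c

@+02  little-endian(a0 0a) = 0x0aa0
  top 5b → 0x1 → and [RR]
  rd: (w>>8)&0x7=0x2 → c
  rs: (w>>5)&0x7=0x5 → h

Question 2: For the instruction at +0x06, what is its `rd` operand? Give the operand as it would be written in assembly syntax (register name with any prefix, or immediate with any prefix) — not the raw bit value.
off 0x06: read 2a 60 as little → 0x602a
  top 5b → 0xc → andi [RI]
  [10:8] rd=0 = a
  [7:0] imm=42 = #42

a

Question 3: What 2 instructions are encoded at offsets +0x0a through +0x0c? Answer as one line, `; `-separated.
[0a] f6 cf → 0xcff6
  op=0xcff6>>11=0x19 ⇒ bne (J)
  [10:0] imm=2038 (s11→-10) = #-10
[0c] 00 5d → 0x5d00
  op=0x5d00>>11=0xb ⇒ psh (R)
  [10:8] rd=5 = h

bne #-10; psh h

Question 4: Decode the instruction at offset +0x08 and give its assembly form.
minus d, h

[08] a0 e3 → 0xe3a0
  opcode bits[15:11]=0x1c: minus/RR
  [10:8] rd=3 = d
  [7:5] rs=5 = h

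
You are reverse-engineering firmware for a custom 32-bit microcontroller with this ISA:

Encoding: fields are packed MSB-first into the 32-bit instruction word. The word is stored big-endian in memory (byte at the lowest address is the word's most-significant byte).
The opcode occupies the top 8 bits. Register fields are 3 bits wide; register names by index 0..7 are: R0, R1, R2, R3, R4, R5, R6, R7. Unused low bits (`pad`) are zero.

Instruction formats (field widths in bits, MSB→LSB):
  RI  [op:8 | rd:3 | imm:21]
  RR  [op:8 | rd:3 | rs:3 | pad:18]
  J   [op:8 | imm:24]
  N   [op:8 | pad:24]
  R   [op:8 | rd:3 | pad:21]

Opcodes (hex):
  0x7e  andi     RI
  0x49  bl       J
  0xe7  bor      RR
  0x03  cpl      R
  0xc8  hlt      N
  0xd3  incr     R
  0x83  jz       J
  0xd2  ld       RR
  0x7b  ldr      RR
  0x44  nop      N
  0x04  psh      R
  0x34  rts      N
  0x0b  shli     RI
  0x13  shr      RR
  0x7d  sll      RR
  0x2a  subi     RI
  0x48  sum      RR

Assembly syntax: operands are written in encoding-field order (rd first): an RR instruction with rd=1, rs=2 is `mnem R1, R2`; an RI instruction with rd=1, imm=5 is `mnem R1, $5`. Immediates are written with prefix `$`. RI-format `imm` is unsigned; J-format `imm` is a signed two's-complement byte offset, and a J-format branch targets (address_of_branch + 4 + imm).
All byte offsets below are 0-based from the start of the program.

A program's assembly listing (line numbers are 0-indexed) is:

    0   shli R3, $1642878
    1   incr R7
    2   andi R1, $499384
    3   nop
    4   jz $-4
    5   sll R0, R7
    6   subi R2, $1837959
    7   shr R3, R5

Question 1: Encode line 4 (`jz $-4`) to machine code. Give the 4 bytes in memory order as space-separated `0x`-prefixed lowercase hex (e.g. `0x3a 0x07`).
L4: jz op=0x83:8|imm=-4:24 ⇒ 0x83fffffc ⇒ big 83 ff ff fc

0x83 0xff 0xff 0xfc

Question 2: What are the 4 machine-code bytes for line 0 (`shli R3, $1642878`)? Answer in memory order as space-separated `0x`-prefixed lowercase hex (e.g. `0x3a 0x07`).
0x0b 0x79 0x11 0x7e

line 0 (shli): pack op=0xb:8|rd=3:3|imm=1642878:21 = 0x0b79117e; big→ 0b 79 11 7e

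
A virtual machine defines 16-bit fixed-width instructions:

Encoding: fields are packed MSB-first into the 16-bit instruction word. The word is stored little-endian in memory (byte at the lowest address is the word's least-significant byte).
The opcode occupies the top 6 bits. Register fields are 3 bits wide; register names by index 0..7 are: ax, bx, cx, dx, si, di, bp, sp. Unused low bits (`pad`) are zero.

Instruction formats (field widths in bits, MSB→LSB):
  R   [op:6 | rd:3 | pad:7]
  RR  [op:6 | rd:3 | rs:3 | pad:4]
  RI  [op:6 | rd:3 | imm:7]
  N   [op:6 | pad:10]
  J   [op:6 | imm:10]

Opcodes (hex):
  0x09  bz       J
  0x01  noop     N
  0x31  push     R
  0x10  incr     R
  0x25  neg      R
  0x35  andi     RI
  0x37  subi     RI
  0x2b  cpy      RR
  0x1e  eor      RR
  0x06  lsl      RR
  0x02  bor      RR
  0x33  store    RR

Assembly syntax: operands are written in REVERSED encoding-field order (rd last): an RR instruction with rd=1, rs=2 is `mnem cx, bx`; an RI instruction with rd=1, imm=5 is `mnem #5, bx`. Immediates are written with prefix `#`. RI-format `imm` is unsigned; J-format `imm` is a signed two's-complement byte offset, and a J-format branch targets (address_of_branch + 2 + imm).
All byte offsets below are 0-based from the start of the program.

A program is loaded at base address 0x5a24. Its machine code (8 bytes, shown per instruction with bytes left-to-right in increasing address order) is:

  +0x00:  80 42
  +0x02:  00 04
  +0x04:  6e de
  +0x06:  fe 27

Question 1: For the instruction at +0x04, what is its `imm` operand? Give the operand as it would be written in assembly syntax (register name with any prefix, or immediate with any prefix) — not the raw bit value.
#110

off 0x04: read 6e de as little → 0xde6e
  top 6b → 0x37 → subi [RI]
  rd@[9:7]=0x4 ⇒ si
  imm@[6:0]=0x6e ⇒ #110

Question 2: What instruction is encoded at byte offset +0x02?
@+02  little-endian(00 04) = 0x0400
  opcode bits[15:10]=0x1: noop/N

noop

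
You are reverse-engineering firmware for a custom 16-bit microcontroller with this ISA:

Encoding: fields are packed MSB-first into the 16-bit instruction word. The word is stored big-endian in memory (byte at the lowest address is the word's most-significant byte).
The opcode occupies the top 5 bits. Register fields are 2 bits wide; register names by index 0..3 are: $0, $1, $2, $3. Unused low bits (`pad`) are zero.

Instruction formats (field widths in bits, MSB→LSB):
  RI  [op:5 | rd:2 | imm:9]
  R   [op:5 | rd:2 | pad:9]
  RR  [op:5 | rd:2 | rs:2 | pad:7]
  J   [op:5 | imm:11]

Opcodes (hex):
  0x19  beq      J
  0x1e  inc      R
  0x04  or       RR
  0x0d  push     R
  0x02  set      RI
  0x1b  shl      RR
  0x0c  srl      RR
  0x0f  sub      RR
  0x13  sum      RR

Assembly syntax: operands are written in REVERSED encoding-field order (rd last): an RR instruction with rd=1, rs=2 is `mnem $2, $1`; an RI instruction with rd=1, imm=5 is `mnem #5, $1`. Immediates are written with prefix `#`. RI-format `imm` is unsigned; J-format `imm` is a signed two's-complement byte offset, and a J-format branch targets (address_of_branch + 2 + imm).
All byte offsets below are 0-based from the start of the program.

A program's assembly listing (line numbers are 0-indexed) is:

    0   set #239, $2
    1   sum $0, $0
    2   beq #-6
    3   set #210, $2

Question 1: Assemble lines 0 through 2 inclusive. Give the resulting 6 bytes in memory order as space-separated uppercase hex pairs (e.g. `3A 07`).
0. set fields op=0x2:5|rd=2:2|imm=239:9 → word 14efh → 14 ef
1. sum fields op=0x13:5|rd=0:2|rs=0:2|pad=0:7 → word 9800h → 98 00
2. beq fields op=0x19:5|imm=-6:11 → word cffah → cf fa

14 EF 98 00 CF FA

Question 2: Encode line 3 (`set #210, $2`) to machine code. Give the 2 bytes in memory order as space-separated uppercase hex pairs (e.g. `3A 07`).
line 3 (set): pack op=0x2:5|rd=2:2|imm=210:9 = 0x14d2; big→ 14 d2

14 D2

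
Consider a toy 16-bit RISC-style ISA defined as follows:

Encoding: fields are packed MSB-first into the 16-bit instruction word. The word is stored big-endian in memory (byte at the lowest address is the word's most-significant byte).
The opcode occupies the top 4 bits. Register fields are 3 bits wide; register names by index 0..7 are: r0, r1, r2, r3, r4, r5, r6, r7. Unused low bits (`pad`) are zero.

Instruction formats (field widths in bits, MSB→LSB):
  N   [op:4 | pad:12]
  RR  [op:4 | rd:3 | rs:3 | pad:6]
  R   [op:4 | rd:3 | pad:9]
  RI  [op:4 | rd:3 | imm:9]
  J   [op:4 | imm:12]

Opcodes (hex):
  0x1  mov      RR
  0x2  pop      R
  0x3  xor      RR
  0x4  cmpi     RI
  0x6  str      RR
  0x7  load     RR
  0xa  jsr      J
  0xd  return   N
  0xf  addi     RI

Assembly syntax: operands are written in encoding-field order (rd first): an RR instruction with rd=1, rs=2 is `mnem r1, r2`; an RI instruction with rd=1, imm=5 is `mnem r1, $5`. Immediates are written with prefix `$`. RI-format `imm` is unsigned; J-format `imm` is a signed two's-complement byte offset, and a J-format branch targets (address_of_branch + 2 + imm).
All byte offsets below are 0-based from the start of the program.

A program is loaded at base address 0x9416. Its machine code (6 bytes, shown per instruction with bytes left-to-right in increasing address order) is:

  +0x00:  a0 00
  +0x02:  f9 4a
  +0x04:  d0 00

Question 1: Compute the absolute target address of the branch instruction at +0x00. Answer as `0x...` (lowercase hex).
[00] a0 00 → 0xa000
  top 4b → 0xa → jsr [J]
  imm: (w>>0)&0xfff=0x0 → $0
  target = base 0x9416 + off 0x00 + 2 + imm 0 = 0x9418

0x9418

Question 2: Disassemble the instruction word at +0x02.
addi r4, $330

+0x02: f9 4a ⇒ word 0xf94a (big)
  top 4b → 0xf → addi [RI]
  [11:9] rd=4 = r4
  [8:0] imm=330 = $330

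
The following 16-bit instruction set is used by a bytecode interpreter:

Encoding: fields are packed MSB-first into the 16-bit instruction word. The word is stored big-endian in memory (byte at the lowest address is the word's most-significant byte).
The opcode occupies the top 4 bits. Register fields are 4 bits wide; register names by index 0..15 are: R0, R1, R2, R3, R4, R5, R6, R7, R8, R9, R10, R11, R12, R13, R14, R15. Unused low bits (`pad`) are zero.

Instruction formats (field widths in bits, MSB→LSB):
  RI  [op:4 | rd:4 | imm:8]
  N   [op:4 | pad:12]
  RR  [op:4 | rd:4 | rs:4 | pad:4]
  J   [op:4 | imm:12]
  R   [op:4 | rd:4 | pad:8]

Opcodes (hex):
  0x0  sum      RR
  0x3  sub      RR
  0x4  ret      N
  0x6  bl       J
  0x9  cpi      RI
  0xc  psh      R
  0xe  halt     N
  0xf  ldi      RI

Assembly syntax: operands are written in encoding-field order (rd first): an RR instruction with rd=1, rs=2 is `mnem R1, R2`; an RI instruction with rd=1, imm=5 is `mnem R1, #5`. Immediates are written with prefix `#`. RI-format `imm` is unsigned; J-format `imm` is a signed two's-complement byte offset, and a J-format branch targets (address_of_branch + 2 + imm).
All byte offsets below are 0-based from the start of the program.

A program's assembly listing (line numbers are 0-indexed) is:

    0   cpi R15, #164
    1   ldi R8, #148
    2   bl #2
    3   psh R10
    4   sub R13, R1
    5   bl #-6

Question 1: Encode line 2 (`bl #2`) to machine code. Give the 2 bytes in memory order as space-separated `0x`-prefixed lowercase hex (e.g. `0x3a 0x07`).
0x60 0x02

2. bl fields op=0x6:4|imm=2:12 → word 6002h → 60 02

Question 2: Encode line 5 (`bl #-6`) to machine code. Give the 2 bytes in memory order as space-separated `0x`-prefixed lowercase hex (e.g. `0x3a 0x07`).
line 5 (bl): pack op=0x6:4|imm=-6:12 = 0x6ffa; big→ 6f fa

0x6f 0xfa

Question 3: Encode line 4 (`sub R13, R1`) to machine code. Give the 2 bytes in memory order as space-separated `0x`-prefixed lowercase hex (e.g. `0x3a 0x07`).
0x3d 0x10

L4: sub op=0x3:4|rd=13:4|rs=1:4|pad=0:4 ⇒ 0x3d10 ⇒ big 3d 10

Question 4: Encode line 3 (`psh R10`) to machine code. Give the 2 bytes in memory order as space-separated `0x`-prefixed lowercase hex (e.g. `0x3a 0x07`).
3. psh fields op=0xc:4|rd=10:4|pad=0:8 → word ca00h → ca 00

0xca 0x00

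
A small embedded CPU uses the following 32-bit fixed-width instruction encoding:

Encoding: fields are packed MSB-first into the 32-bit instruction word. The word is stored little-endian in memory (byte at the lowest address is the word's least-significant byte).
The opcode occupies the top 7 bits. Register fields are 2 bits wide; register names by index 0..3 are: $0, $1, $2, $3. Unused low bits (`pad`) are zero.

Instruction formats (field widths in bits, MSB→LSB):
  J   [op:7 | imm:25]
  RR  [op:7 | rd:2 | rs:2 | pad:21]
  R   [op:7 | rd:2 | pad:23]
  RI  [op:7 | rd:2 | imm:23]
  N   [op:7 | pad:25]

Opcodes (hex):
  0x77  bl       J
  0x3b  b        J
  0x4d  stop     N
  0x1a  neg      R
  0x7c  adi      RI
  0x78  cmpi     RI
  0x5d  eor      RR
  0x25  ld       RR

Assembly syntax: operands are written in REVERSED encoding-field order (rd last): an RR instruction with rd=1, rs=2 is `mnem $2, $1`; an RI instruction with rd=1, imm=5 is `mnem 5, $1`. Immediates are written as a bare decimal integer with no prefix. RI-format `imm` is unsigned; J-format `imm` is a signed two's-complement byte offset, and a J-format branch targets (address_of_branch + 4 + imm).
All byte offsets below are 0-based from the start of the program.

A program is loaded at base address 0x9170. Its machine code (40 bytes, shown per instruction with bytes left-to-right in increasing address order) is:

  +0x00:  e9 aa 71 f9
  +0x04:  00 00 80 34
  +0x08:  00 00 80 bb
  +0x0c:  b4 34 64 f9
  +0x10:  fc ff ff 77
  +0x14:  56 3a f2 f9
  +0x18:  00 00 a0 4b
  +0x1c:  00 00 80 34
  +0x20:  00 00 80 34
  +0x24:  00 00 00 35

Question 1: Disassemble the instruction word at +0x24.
neg $2

off 0x24: read 00 00 00 35 as little → 0x35000000
  opcode bits[31:25]=0x1a: neg/R
  [24:23] rd=2 = $2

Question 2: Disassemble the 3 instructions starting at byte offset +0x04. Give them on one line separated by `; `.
neg $1; eor $0, $3; adi 6567092, $2

[04] 00 00 80 34 → 0x34800000
  top 7b → 0x1a → neg [R]
  [24:23] rd=1 = $1
[08] 00 00 80 bb → 0xbb800000
  top 7b → 0x5d → eor [RR]
  [24:23] rd=3 = $3
  [22:21] rs=0 = $0
[0c] b4 34 64 f9 → 0xf96434b4
  top 7b → 0x7c → adi [RI]
  [24:23] rd=2 = $2
  [22:0] imm=6567092 = 6567092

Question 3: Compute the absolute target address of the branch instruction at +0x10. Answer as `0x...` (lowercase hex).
0x9180

[10] fc ff ff 77 → 0x77fffffc
  op=0x77fffffc>>25=0x3b ⇒ b (J)
  [24:0] imm=33554428 (s25→-4) = -4
  target = base 0x9170 + off 0x10 + 4 + imm -4 = 0x9180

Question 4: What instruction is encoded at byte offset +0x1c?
[1c] 00 00 80 34 → 0x34800000
  top 7b → 0x1a → neg [R]
  rd: (w>>23)&0x3=0x1 → $1

neg $1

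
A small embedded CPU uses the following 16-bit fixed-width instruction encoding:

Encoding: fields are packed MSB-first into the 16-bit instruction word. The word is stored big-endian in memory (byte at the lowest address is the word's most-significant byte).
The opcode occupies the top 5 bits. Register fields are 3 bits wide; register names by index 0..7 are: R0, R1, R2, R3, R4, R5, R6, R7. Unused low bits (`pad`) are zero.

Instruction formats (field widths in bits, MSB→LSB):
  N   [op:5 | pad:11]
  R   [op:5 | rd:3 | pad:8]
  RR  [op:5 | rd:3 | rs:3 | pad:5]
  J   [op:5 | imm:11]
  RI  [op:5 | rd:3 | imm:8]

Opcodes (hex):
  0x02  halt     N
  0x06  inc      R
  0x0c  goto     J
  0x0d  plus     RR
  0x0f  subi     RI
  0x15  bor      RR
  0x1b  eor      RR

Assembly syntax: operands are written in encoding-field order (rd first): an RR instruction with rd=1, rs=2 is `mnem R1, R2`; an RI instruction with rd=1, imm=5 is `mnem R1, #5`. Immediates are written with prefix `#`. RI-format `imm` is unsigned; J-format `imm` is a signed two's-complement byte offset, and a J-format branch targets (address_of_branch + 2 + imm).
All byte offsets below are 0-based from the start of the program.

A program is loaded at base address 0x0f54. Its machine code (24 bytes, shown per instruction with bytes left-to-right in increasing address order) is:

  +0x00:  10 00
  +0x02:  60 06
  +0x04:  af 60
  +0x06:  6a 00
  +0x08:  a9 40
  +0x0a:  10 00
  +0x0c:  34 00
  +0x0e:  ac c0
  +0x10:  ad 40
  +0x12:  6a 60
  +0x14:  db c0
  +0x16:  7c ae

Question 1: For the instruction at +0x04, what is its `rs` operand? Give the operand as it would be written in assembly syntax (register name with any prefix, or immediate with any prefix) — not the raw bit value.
R3

[04] af 60 → 0xaf60
  top 5b → 0x15 → bor [RR]
  rd: (w>>8)&0x7=0x7 → R7
  rs: (w>>5)&0x7=0x3 → R3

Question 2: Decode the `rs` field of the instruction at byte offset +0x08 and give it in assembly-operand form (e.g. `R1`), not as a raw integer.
[08] a9 40 → 0xa940
  opcode bits[15:11]=0x15: bor/RR
  rd: (w>>8)&0x7=0x1 → R1
  rs: (w>>5)&0x7=0x2 → R2

R2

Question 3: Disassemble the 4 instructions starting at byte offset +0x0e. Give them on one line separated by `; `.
bor R4, R6; bor R5, R2; plus R2, R3; eor R3, R6

@+0e  big-endian(ac c0) = 0xacc0
  opcode bits[15:11]=0x15: bor/RR
  [10:8] rd=4 = R4
  [7:5] rs=6 = R6
@+10  big-endian(ad 40) = 0xad40
  opcode bits[15:11]=0x15: bor/RR
  [10:8] rd=5 = R5
  [7:5] rs=2 = R2
@+12  big-endian(6a 60) = 0x6a60
  opcode bits[15:11]=0xd: plus/RR
  [10:8] rd=2 = R2
  [7:5] rs=3 = R3
@+14  big-endian(db c0) = 0xdbc0
  opcode bits[15:11]=0x1b: eor/RR
  [10:8] rd=3 = R3
  [7:5] rs=6 = R6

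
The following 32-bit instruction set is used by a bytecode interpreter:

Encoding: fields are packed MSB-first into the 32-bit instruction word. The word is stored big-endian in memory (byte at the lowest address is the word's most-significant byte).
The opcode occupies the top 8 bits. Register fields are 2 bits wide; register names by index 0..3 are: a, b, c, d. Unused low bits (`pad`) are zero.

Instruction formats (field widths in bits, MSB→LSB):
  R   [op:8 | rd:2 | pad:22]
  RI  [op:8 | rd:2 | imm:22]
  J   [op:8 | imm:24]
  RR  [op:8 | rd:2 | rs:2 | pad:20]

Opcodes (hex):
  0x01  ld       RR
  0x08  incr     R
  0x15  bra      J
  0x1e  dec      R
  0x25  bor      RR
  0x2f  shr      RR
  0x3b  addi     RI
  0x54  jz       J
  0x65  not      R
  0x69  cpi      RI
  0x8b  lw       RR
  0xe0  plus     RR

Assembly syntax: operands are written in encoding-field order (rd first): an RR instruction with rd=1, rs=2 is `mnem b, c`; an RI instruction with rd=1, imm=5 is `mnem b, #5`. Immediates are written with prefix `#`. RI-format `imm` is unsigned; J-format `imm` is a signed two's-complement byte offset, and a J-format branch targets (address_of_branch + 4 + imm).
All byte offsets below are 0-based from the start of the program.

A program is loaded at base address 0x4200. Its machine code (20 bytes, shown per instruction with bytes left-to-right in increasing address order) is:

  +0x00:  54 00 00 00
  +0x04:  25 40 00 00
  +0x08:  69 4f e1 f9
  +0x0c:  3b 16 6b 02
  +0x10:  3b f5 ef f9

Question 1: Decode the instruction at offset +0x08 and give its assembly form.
+0x08: 69 4f e1 f9 ⇒ word 0x694fe1f9 (big)
  top 8b → 0x69 → cpi [RI]
  [23:22] rd=1 = b
  [21:0] imm=1040889 = #1040889

cpi b, #1040889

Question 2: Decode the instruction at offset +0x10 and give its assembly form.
@+10  big-endian(3b f5 ef f9) = 0x3bf5eff9
  opcode bits[31:24]=0x3b: addi/RI
  rd: (w>>22)&0x3=0x3 → d
  imm: (w>>0)&0x3fffff=0x35eff9 → #3534841

addi d, #3534841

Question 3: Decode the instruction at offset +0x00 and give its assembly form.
jz #0

off 0x00: read 54 00 00 00 as big → 0x54000000
  opcode bits[31:24]=0x54: jz/J
  [23:0] imm=0 = #0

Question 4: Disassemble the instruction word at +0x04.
bor b, a

+0x04: 25 40 00 00 ⇒ word 0x25400000 (big)
  op=0x25400000>>24=0x25 ⇒ bor (RR)
  [23:22] rd=1 = b
  [21:20] rs=0 = a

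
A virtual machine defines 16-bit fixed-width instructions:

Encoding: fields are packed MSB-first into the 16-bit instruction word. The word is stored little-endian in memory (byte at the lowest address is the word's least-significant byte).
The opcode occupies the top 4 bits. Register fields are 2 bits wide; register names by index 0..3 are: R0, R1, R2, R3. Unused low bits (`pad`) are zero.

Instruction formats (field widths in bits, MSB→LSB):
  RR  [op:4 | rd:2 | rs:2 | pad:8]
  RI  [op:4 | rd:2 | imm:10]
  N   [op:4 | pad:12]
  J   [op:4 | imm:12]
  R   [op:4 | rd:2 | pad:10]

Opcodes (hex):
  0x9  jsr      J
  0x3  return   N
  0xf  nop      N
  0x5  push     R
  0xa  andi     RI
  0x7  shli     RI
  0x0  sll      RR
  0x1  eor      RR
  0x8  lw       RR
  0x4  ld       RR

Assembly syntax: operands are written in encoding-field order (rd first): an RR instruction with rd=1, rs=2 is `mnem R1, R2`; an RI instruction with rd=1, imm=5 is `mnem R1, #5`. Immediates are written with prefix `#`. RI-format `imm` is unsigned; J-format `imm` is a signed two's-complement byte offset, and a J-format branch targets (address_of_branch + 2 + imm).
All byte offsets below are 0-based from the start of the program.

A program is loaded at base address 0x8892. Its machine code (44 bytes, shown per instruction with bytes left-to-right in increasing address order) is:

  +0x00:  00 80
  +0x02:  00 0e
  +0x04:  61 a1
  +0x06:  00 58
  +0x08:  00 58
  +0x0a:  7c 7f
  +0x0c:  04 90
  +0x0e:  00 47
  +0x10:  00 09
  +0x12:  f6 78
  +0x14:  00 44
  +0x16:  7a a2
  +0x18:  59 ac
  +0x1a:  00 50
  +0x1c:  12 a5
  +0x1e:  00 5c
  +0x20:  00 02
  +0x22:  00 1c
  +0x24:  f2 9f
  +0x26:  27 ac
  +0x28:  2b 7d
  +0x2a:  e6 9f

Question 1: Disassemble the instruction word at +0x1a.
+0x1a: 00 50 ⇒ word 0x5000 (little)
  op=0x5000>>12=0x5 ⇒ push (R)
  [11:10] rd=0 = R0

push R0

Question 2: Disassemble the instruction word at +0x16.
andi R0, #634

off 0x16: read 7a a2 as little → 0xa27a
  opcode bits[15:12]=0xa: andi/RI
  [11:10] rd=0 = R0
  [9:0] imm=634 = #634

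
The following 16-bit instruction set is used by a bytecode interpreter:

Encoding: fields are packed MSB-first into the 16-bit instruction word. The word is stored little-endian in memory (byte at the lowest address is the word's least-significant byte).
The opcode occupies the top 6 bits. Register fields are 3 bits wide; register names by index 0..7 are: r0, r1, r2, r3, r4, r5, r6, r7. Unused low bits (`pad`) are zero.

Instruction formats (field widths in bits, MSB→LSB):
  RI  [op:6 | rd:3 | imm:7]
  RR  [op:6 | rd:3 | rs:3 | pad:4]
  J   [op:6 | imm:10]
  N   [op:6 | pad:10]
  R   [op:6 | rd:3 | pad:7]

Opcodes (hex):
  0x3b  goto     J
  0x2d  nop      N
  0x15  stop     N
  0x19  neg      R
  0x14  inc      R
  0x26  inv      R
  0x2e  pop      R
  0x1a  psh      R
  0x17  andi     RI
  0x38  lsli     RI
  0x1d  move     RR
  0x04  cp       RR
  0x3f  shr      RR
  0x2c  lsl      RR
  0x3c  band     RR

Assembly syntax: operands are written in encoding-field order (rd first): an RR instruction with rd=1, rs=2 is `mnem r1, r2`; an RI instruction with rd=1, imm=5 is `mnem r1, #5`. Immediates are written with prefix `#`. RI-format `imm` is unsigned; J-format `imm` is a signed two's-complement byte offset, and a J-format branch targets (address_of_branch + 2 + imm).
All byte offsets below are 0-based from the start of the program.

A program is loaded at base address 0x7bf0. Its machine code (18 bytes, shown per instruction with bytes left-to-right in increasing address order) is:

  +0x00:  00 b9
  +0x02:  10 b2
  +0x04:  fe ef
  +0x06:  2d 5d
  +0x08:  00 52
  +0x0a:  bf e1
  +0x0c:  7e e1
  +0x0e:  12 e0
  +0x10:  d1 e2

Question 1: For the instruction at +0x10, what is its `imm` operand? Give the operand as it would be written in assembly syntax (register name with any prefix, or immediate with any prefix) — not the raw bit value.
#81

@+10  little-endian(d1 e2) = 0xe2d1
  opcode bits[15:10]=0x38: lsli/RI
  rd@[9:7]=0x5 ⇒ r5
  imm@[6:0]=0x51 ⇒ #81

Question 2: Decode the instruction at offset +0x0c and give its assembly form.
+0x0c: 7e e1 ⇒ word 0xe17e (little)
  opcode bits[15:10]=0x38: lsli/RI
  [9:7] rd=2 = r2
  [6:0] imm=126 = #126

lsli r2, #126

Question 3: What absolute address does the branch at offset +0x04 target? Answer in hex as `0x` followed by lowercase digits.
0x7bf4

[04] fe ef → 0xeffe
  top 6b → 0x3b → goto [J]
  imm: (w>>0)&0x3ff=0x3fe (s10→-2) → #-2
  target = base 0x7bf0 + off 0x04 + 2 + imm -2 = 0x7bf4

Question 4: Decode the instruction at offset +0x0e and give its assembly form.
+0x0e: 12 e0 ⇒ word 0xe012 (little)
  opcode bits[15:10]=0x38: lsli/RI
  rd: (w>>7)&0x7=0x0 → r0
  imm: (w>>0)&0x7f=0x12 → #18

lsli r0, #18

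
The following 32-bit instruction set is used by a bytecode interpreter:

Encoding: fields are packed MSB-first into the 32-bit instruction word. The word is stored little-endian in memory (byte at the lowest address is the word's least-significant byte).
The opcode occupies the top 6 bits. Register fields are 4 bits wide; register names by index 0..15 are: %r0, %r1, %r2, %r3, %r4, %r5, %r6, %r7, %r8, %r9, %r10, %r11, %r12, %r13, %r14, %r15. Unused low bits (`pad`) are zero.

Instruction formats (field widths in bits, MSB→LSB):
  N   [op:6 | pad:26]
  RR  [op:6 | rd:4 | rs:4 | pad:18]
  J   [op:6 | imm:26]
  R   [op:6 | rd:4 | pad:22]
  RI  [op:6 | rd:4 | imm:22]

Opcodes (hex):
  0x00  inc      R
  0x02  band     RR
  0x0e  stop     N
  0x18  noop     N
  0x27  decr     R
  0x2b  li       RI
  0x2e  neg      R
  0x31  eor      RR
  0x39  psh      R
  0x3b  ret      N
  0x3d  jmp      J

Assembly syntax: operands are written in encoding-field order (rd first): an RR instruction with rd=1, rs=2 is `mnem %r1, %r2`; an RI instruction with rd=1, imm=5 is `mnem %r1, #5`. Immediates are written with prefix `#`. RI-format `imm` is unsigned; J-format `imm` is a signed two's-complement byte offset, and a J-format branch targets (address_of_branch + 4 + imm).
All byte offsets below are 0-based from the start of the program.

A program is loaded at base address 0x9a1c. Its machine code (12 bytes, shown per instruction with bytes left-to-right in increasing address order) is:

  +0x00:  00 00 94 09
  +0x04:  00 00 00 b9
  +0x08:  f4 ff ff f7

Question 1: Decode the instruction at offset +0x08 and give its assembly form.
@+08  little-endian(f4 ff ff f7) = 0xf7fffff4
  top 6b → 0x3d → jmp [J]
  imm@[25:0]=0x3fffff4 (s26→-12) ⇒ #-12

jmp #-12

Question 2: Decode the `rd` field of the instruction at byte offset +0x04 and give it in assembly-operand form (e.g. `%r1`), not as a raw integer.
%r4

off 0x04: read 00 00 00 b9 as little → 0xb9000000
  top 6b → 0x2e → neg [R]
  rd: (w>>22)&0xf=0x4 → %r4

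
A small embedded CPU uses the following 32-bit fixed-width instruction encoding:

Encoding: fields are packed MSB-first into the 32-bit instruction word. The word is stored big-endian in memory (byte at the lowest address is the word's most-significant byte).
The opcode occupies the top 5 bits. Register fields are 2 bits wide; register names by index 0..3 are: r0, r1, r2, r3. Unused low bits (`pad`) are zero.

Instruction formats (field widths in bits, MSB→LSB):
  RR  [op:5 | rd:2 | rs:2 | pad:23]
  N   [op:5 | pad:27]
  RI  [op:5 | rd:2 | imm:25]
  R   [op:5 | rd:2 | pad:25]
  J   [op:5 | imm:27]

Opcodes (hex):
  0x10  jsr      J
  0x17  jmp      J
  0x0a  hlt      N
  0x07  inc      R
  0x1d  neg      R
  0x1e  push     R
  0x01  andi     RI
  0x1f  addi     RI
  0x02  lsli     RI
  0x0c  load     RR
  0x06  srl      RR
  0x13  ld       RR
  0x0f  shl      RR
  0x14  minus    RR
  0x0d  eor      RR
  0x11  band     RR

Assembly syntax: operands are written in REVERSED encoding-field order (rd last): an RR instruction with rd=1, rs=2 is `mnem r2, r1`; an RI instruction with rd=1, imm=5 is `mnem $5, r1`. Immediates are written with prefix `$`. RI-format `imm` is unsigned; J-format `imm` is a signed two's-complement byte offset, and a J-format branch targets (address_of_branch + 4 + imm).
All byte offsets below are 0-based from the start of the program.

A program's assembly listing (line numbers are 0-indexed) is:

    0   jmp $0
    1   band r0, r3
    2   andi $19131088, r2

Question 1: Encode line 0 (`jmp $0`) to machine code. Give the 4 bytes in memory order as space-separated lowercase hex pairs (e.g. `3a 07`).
L0: jmp op=0x17:5|imm=0:27 ⇒ 0xb8000000 ⇒ big b8 00 00 00

b8 00 00 00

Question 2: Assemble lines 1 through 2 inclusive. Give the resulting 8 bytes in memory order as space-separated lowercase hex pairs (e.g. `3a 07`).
8e 00 00 00 0d 23 ea d0

1. band fields op=0x11:5|rd=3:2|rs=0:2|pad=0:23 → word 8e000000h → 8e 00 00 00
2. andi fields op=0x1:5|rd=2:2|imm=19131088:25 → word 0d23ead0h → 0d 23 ea d0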